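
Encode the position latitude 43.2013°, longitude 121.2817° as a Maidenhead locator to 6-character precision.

PN03pe

Shift to the Maidenhead origin (180°W, 90°S): lon 301.2817, lat 133.2013.
Field: 301.2817/20 → 15 → P, 133.2013/10 → 13 → N; chars PN.
Square: 1.2817/2 → 0, 3.2013/1 → 3; chars 03.
Subsquare: 1.2817/0.0833333 → 15 → p, 0.2013/0.0416667 → 4 → e; chars pe.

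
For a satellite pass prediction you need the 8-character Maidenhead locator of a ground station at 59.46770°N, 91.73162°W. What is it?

Shift to the Maidenhead origin (180°W, 90°S): lon 88.26838, lat 149.46770.
Field (20°×10°, letters A–R): 88.26838/20 → 4 → E, 149.46770/10 → 14 → O; chars EO.
Square (2°×1°, digits 0–9): 8.26838/2 → 4, 9.46770/1 → 9; chars 49.
Subsquare (5′×2.5′, letters a–x): 0.26838/0.0833333 → 3 → d, 0.46770/0.0416667 → 11 → l; chars dl.
Extended square (30″×15″, digits 0–9): 0.01838/0.00833333 → 2, 0.00937/0.00416667 → 2; chars 22.

EO49dl22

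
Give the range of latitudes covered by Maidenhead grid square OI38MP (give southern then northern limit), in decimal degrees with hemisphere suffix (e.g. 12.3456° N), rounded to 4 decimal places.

1.3750° S, 1.3333° S

Field O=14, I=8: +14·20° lon, +8·10° lat → SW at lon 100°, lat -10°.
Square 3, 8: +3·2° lon, +8·1° lat → SW at lon 106°, lat -2°.
Subsquare m=12, p=15: +12·0.0833333° lon, +15·0.0416667° lat → SW at lon 107°, lat -1.375°.
Cell spans 0.0833333° lon × 0.0416667° lat.
south 1.3750° S, north 1.3333° S.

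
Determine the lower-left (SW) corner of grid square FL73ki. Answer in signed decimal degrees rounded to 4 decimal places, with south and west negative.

Field F=5, L=11: +5·20° lon, +11·10° lat → SW at lon -80°, lat 20°.
Square 7, 3: +7·2° lon, +3·1° lat → SW at lon -66°, lat 23°.
Subsquare k=10, i=8: +10·0.0833333° lon, +8·0.0416667° lat → SW at lon -65.1667°, lat 23.3333°.
latitude 23.3333, longitude -65.1667.

23.3333, -65.1667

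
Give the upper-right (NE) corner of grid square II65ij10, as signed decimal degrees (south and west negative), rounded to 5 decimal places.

-4.62083, -7.31667

Field I=8, I=8: +8·20° lon, +8·10° lat → SW at lon -20°, lat -10°.
Square 6, 5: +6·2° lon, +5·1° lat → SW at lon -8°, lat -5°.
Subsquare i=8, j=9: +8·0.0833333° lon, +9·0.0416667° lat → SW at lon -7.33333°, lat -4.625°.
Extended square 1, 0: +1·0.00833333° lon, +0·0.00416667° lat → SW at lon -7.325°, lat -4.625°.
Cell spans 0.00833333° lon × 0.00416667° lat. NE corner is SW corner plus one full cell.
latitude -4.62083, longitude -7.31667.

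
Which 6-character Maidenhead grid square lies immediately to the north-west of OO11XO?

Longitude subsquare x = 23; −1 → 22 = w.
Latitude subsquare o = 14; +1 → 15 = p.

OO11wp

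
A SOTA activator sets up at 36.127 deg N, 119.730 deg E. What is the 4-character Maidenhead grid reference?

Offset from 180°W / 90°S: lon 299.73°, lat 126.13°.
Field: lon ⌊299.73/20⌋ = 14 → O; lat ⌊126.13/10⌋ = 12 → M.
Square: lon ⌊19.73/2⌋ = 9; lat ⌊6.13/1⌋ = 6.

OM96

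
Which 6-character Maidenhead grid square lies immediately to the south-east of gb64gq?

GB64hp

Longitude subsquare g = 6; +1 → 7 = h.
Latitude subsquare q = 16; −1 → 15 = p.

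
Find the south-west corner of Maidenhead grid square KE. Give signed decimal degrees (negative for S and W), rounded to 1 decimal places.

-50.0, 20.0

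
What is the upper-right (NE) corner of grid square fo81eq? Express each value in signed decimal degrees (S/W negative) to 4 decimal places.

51.7083, -63.5833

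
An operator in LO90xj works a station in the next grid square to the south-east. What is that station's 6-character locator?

MO00ai

Longitude subsquare x = 23; +1 → 24, wraps to 0 = a, carry into square.
Longitude square 9; +1 → 10, wraps to 0, carry into field.
Longitude field L = 11; +1 → 12 = M.
Latitude subsquare j = 9; −1 → 8 = i.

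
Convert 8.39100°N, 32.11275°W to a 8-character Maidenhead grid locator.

HJ38wj63

Offset from 180°W / 90°S: lon 147.88725°, lat 98.39100°.
Field: lon ⌊147.88725/20⌋ = 7 → H; lat ⌊98.39100/10⌋ = 9 → J.
Square: lon ⌊7.88725/2⌋ = 3; lat ⌊8.39100/1⌋ = 8.
Subsquare: lon ⌊1.88725/0.0833333⌋ = 22 → w; lat ⌊0.39100/0.0416667⌋ = 9 → j.
Extended square: lon ⌊0.05392/0.00833333⌋ = 6; lat ⌊0.01600/0.00416667⌋ = 3.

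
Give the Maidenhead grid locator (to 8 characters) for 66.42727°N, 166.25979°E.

RP36dk12

Add 180° to longitude and 90° to latitude: 346.25979, 156.42727.
Field: lon ⌊346.25979/20⌋ = 17 → R; lat ⌊156.42727/10⌋ = 15 → P.
Square: lon ⌊6.25979/2⌋ = 3; lat ⌊6.42727/1⌋ = 6.
Subsquare: lon ⌊0.25979/0.0833333⌋ = 3 → d; lat ⌊0.42727/0.0416667⌋ = 10 → k.
Extended square: lon ⌊0.00979/0.00833333⌋ = 1; lat ⌊0.01060/0.00416667⌋ = 2.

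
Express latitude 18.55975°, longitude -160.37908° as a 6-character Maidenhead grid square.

AK98tn

Add 180° to longitude and 90° to latitude: 19.6209, 108.5598.
Field: 19.6209/20 → 0 → A, 108.5598/10 → 10 → K; chars AK.
Square: 19.6209/2 → 9, 8.5598/1 → 8; chars 98.
Subsquare: 1.6209/0.0833333 → 19 → t, 0.5598/0.0416667 → 13 → n; chars tn.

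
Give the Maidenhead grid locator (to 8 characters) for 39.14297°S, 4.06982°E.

JF20au85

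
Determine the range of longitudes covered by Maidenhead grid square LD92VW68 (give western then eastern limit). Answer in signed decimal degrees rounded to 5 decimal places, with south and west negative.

Field L=11, D=3: +11·20° lon, +3·10° lat → SW at lon 40°, lat -60°.
Square 9, 2: +9·2° lon, +2·1° lat → SW at lon 58°, lat -58°.
Subsquare v=21, w=22: +21·0.0833333° lon, +22·0.0416667° lat → SW at lon 59.75°, lat -57.0833°.
Extended square 6, 8: +6·0.00833333° lon, +8·0.00416667° lat → SW at lon 59.8°, lat -57.05°.
Cell spans 0.00833333° lon × 0.00416667° lat.
west 59.80000, east 59.80833.

59.80000, 59.80833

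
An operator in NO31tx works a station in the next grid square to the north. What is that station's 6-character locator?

NO32ta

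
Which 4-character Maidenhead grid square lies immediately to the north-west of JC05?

IC96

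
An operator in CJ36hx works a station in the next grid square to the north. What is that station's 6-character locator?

Latitude subsquare x = 23; +1 → 24, wraps to 0 = a, carry into square.
Latitude square 6; +1 → 7.
The longitude characters are unchanged.

CJ37ha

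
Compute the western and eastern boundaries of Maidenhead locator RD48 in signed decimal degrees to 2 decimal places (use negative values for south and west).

168.00, 170.00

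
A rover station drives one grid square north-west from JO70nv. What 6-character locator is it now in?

JO70mw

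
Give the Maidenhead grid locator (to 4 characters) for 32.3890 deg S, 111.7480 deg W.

DF47

Add 180° to longitude and 90° to latitude: 68.25, 57.61.
Field: lon ⌊68.25/20⌋ = 3 → D; lat ⌊57.61/10⌋ = 5 → F.
Square: lon ⌊8.25/2⌋ = 4; lat ⌊7.61/1⌋ = 7.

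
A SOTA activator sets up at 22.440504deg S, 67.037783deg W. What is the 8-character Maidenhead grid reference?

Add 180° to longitude and 90° to latitude: 112.96222, 67.55950.
Field: lon ⌊112.96222/20⌋ = 5 → F; lat ⌊67.55950/10⌋ = 6 → G.
Square: lon ⌊12.96222/2⌋ = 6; lat ⌊7.55950/1⌋ = 7.
Subsquare: lon ⌊0.96222/0.0833333⌋ = 11 → l; lat ⌊0.55950/0.0416667⌋ = 13 → n.
Extended square: lon ⌊0.04555/0.00833333⌋ = 5; lat ⌊0.01783/0.00416667⌋ = 4.

FG67ln54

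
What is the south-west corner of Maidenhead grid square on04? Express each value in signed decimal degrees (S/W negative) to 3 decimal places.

Field O=14, N=13: +14·20° lon, +13·10° lat → SW at lon 100°, lat 40°.
Square 0, 4: +0·2° lon, +4·1° lat → SW at lon 100°, lat 44°.
latitude 44.000, longitude 100.000.

44.000, 100.000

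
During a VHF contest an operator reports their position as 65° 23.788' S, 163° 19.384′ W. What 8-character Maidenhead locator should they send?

Add 180° to longitude and 90° to latitude: 16.67693, 24.60353.
Field (20°×10°, letters A–R): 16.67693/20 → 0 → A, 24.60353/10 → 2 → C; chars AC.
Square (2°×1°, digits 0–9): 16.67693/2 → 8, 4.60353/1 → 4; chars 84.
Subsquare (5′×2.5′, letters a–x): 0.67693/0.0833333 → 8 → i, 0.60353/0.0416667 → 14 → o; chars io.
Extended square (30″×15″, digits 0–9): 0.01027/0.00833333 → 1, 0.02020/0.00416667 → 4; chars 14.

AC84io14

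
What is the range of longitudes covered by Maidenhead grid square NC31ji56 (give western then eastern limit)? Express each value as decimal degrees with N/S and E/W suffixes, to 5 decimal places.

86.79167° E, 86.80000° E

Field N=13, C=2: +13·20° lon, +2·10° lat → SW at lon 80°, lat -70°.
Square 3, 1: +3·2° lon, +1·1° lat → SW at lon 86°, lat -69°.
Subsquare j=9, i=8: +9·0.0833333° lon, +8·0.0416667° lat → SW at lon 86.75°, lat -68.6667°.
Extended square 5, 6: +5·0.00833333° lon, +6·0.00416667° lat → SW at lon 86.7917°, lat -68.6417°.
Cell spans 0.00833333° lon × 0.00416667° lat.
west 86.79167° E, east 86.80000° E.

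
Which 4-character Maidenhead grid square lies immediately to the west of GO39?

Longitude square 3; −1 → 2.
The latitude characters are unchanged.

GO29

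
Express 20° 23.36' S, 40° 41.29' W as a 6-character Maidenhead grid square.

GG99po

Offset from 180°W / 90°S: lon 139.3118°, lat 69.6107°.
Field: 139.3118/20 → 6 → G, 69.6107/10 → 6 → G; chars GG.
Square: 19.3118/2 → 9, 9.6107/1 → 9; chars 99.
Subsquare: 1.3118/0.0833333 → 15 → p, 0.6107/0.0416667 → 14 → o; chars po.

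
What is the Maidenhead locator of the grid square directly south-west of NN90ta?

NM99sx

Longitude subsquare t = 19; −1 → 18 = s.
Latitude subsquare a = 0; −1 → -1, wraps to 23 = x, carry into square.
Latitude square 0; −1 → -1, wraps to 9, carry into field.
Latitude field N = 13; −1 → 12 = M.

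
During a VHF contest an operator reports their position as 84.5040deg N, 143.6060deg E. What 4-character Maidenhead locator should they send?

Offset from 180°W / 90°S: lon 323.61°, lat 174.50°.
Field: lon ⌊323.61/20⌋ = 16 → Q; lat ⌊174.50/10⌋ = 17 → R.
Square: lon ⌊3.61/2⌋ = 1; lat ⌊4.50/1⌋ = 4.

QR14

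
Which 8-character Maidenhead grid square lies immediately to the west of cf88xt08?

CF88wt98

Longitude extended square 0; −1 → -1, wraps to 9, carry into subsquare.
Longitude subsquare x = 23; −1 → 22 = w.
The latitude characters are unchanged.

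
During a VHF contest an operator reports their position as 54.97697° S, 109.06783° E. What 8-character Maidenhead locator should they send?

Add 180° to longitude and 90° to latitude: 289.06783, 35.02303.
Field: lon ⌊289.06783/20⌋ = 14 → O; lat ⌊35.02303/10⌋ = 3 → D.
Square: lon ⌊9.06783/2⌋ = 4; lat ⌊5.02303/1⌋ = 5.
Subsquare: lon ⌊1.06783/0.0833333⌋ = 12 → m; lat ⌊0.02303/0.0416667⌋ = 0 → a.
Extended square: lon ⌊0.06783/0.00833333⌋ = 8; lat ⌊0.02303/0.00416667⌋ = 5.

OD45ma85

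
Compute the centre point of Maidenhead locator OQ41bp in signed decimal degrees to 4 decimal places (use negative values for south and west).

71.6458, 108.1250

Field O=14, Q=16: +14·20° lon, +16·10° lat → SW at lon 100°, lat 70°.
Square 4, 1: +4·2° lon, +1·1° lat → SW at lon 108°, lat 71°.
Subsquare b=1, p=15: +1·0.0833333° lon, +15·0.0416667° lat → SW at lon 108.083°, lat 71.625°.
Cell spans 0.0833333° lon × 0.0416667° lat. Centre is SW corner plus half of each.
latitude 71.6458, longitude 108.1250.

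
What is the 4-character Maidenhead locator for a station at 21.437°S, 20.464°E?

Shift to the Maidenhead origin (180°W, 90°S): lon 200.46, lat 68.56.
Field: lon ⌊200.46/20⌋ = 10 → K; lat ⌊68.56/10⌋ = 6 → G.
Square: lon ⌊0.46/2⌋ = 0; lat ⌊8.56/1⌋ = 8.

KG08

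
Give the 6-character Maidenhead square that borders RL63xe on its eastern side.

RL73ae

Longitude subsquare x = 23; +1 → 24, wraps to 0 = a, carry into square.
Longitude square 6; +1 → 7.
The latitude characters are unchanged.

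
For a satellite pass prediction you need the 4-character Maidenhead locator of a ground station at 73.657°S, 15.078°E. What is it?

Offset from 180°W / 90°S: lon 195.08°, lat 16.34°.
Field: lon ⌊195.08/20⌋ = 9 → J; lat ⌊16.34/10⌋ = 1 → B.
Square: lon ⌊15.08/2⌋ = 7; lat ⌊6.34/1⌋ = 6.

JB76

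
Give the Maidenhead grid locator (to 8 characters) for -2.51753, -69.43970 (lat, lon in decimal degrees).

FI57gl75

Add 180° to longitude and 90° to latitude: 110.56030, 87.48247.
Field (20°×10°, letters A–R): 110.56030/20 → 5 → F, 87.48247/10 → 8 → I; chars FI.
Square (2°×1°, digits 0–9): 10.56030/2 → 5, 7.48247/1 → 7; chars 57.
Subsquare (5′×2.5′, letters a–x): 0.56030/0.0833333 → 6 → g, 0.48247/0.0416667 → 11 → l; chars gl.
Extended square (30″×15″, digits 0–9): 0.06030/0.00833333 → 7, 0.02414/0.00416667 → 5; chars 75.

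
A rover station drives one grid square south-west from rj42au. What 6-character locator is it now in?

RJ32xt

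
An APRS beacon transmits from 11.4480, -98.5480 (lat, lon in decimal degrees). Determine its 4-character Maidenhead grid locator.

EK01

Offset from 180°W / 90°S: lon 81.45°, lat 101.45°.
Field (20°×10°, letters A–R): 81.45/20 → 4 → E, 101.45/10 → 10 → K; chars EK.
Square (2°×1°, digits 0–9): 1.45/2 → 0, 1.45/1 → 1; chars 01.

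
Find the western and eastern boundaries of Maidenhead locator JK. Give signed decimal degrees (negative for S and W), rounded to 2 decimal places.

0.00, 20.00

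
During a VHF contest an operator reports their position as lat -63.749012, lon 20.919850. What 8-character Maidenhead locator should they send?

KC06lg00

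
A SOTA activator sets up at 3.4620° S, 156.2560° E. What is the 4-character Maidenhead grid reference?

QI86

Shift to the Maidenhead origin (180°W, 90°S): lon 336.26, lat 86.54.
Field (20°×10°, letters A–R): lon ⌊336.26/20⌋ = 16 → Q; lat ⌊86.54/10⌋ = 8 → I.
Square (2°×1°, digits 0–9): lon ⌊16.26/2⌋ = 8; lat ⌊6.54/1⌋ = 6.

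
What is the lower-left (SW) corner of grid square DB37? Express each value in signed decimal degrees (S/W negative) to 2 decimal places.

Field D=3, B=1: +3·20° lon, +1·10° lat → SW at lon -120°, lat -80°.
Square 3, 7: +3·2° lon, +7·1° lat → SW at lon -114°, lat -73°.
latitude -73.00, longitude -114.00.

-73.00, -114.00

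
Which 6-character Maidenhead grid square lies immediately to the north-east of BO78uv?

Longitude subsquare u = 20; +1 → 21 = v.
Latitude subsquare v = 21; +1 → 22 = w.

BO78vw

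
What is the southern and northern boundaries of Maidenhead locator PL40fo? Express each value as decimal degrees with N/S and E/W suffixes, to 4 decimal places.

Field P=15, L=11: +15·20° lon, +11·10° lat → SW at lon 120°, lat 20°.
Square 4, 0: +4·2° lon, +0·1° lat → SW at lon 128°, lat 20°.
Subsquare f=5, o=14: +5·0.0833333° lon, +14·0.0416667° lat → SW at lon 128.417°, lat 20.5833°.
Cell spans 0.0833333° lon × 0.0416667° lat.
south 20.5833° N, north 20.6250° N.

20.5833° N, 20.6250° N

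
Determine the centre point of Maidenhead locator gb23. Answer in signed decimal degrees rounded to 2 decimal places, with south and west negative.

-76.50, -55.00

Field G=6, B=1: +6·20° lon, +1·10° lat → SW at lon -60°, lat -80°.
Square 2, 3: +2·2° lon, +3·1° lat → SW at lon -56°, lat -77°.
Cell spans 2° lon × 1° lat. Centre is SW corner plus half of each.
latitude -76.50, longitude -55.00.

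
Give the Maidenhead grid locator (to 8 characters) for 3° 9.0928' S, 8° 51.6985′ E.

JI46ku33

Shift to the Maidenhead origin (180°W, 90°S): lon 188.86164, lat 86.84845.
Field: 188.86164/20 → 9 → J, 86.84845/10 → 8 → I; chars JI.
Square: 8.86164/2 → 4, 6.84845/1 → 6; chars 46.
Subsquare: 0.86164/0.0833333 → 10 → k, 0.84845/0.0416667 → 20 → u; chars ku.
Extended square: 0.02831/0.00833333 → 3, 0.01512/0.00416667 → 3; chars 33.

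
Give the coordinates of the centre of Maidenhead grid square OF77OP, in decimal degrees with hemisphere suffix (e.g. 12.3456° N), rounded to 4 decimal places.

Field O=14, F=5: +14·20° lon, +5·10° lat → SW at lon 100°, lat -40°.
Square 7, 7: +7·2° lon, +7·1° lat → SW at lon 114°, lat -33°.
Subsquare o=14, p=15: +14·0.0833333° lon, +15·0.0416667° lat → SW at lon 115.167°, lat -32.375°.
Cell spans 0.0833333° lon × 0.0416667° lat. Centre is SW corner plus half of each.
latitude 32.3542° S, longitude 115.2083° E.

32.3542° S, 115.2083° E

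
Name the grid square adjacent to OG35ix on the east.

OG35jx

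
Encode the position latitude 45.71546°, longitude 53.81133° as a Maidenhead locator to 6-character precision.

Offset from 180°W / 90°S: lon 233.8113°, lat 135.7155°.
Field: 233.8113/20 → 11 → L, 135.7155/10 → 13 → N; chars LN.
Square: 13.8113/2 → 6, 5.7155/1 → 5; chars 65.
Subsquare: 1.8113/0.0833333 → 21 → v, 0.7155/0.0416667 → 17 → r; chars vr.

LN65vr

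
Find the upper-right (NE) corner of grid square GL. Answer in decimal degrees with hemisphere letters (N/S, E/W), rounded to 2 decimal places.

Field G=6, L=11: +6·20° lon, +11·10° lat → SW at lon -60°, lat 20°.
Cell spans 20° lon × 10° lat. NE corner is SW corner plus one full cell.
latitude 30.00° N, longitude 40.00° W.

30.00° N, 40.00° W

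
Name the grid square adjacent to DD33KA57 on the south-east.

DD33ka66

Longitude extended square 5; +1 → 6.
Latitude extended square 7; −1 → 6.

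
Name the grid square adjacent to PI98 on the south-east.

QI07

Longitude square 9; +1 → 10, wraps to 0, carry into field.
Longitude field P = 15; +1 → 16 = Q.
Latitude square 8; −1 → 7.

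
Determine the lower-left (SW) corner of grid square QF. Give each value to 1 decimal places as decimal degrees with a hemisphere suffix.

40.0° S, 140.0° E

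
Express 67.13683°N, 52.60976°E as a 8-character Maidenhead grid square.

LP67hd32

Add 180° to longitude and 90° to latitude: 232.60976, 157.13683.
Field (20°×10°, letters A–R): lon ⌊232.60976/20⌋ = 11 → L; lat ⌊157.13683/10⌋ = 15 → P.
Square (2°×1°, digits 0–9): lon ⌊12.60976/2⌋ = 6; lat ⌊7.13683/1⌋ = 7.
Subsquare (5′×2.5′, letters a–x): lon ⌊0.60976/0.0833333⌋ = 7 → h; lat ⌊0.13683/0.0416667⌋ = 3 → d.
Extended square (30″×15″, digits 0–9): lon ⌊0.02643/0.00833333⌋ = 3; lat ⌊0.01183/0.00416667⌋ = 2.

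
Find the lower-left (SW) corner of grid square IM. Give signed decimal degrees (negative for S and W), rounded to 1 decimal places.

Field I=8, M=12: +8·20° lon, +12·10° lat → SW at lon -20°, lat 30°.
latitude 30.0, longitude -20.0.

30.0, -20.0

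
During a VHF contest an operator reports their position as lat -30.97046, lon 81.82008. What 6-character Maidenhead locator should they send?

NF09va

Add 180° to longitude and 90° to latitude: 261.8201, 59.0295.
Field: lon ⌊261.8201/20⌋ = 13 → N; lat ⌊59.0295/10⌋ = 5 → F.
Square: lon ⌊1.8201/2⌋ = 0; lat ⌊9.0295/1⌋ = 9.
Subsquare: lon ⌊1.8201/0.0833333⌋ = 21 → v; lat ⌊0.0295/0.0416667⌋ = 0 → a.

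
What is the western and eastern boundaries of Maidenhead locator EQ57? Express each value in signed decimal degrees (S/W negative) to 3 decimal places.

-90.000, -88.000

Field E=4, Q=16: +4·20° lon, +16·10° lat → SW at lon -100°, lat 70°.
Square 5, 7: +5·2° lon, +7·1° lat → SW at lon -90°, lat 77°.
Cell spans 2° lon × 1° lat.
west -90.000, east -88.000.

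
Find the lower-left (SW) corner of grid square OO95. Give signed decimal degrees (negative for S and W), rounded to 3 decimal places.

55.000, 118.000

Field O=14, O=14: +14·20° lon, +14·10° lat → SW at lon 100°, lat 50°.
Square 9, 5: +9·2° lon, +5·1° lat → SW at lon 118°, lat 55°.
latitude 55.000, longitude 118.000.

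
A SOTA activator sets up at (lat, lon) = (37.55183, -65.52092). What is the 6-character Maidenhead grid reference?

Shift to the Maidenhead origin (180°W, 90°S): lon 114.4791, lat 127.5518.
Field: 114.4791/20 → 5 → F, 127.5518/10 → 12 → M; chars FM.
Square: 14.4791/2 → 7, 7.5518/1 → 7; chars 77.
Subsquare: 0.4791/0.0833333 → 5 → f, 0.5518/0.0416667 → 13 → n; chars fn.

FM77fn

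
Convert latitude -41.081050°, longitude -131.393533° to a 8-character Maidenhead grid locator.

Add 180° to longitude and 90° to latitude: 48.60647, 48.91895.
Field (20°×10°, letters A–R): 48.60647/20 → 2 → C, 48.91895/10 → 4 → E; chars CE.
Square (2°×1°, digits 0–9): 8.60647/2 → 4, 8.91895/1 → 8; chars 48.
Subsquare (5′×2.5′, letters a–x): 0.60647/0.0833333 → 7 → h, 0.91895/0.0416667 → 22 → w; chars hw.
Extended square (30″×15″, digits 0–9): 0.02313/0.00833333 → 2, 0.00228/0.00416667 → 0; chars 20.

CE48hw20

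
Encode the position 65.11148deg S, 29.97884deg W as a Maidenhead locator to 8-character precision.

HC54av23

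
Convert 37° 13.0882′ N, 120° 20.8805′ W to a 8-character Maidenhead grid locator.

CM97tf82

Shift to the Maidenhead origin (180°W, 90°S): lon 59.65199, lat 127.21814.
Field (20°×10°, letters A–R): lon ⌊59.65199/20⌋ = 2 → C; lat ⌊127.21814/10⌋ = 12 → M.
Square (2°×1°, digits 0–9): lon ⌊19.65199/2⌋ = 9; lat ⌊7.21814/1⌋ = 7.
Subsquare (5′×2.5′, letters a–x): lon ⌊1.65199/0.0833333⌋ = 19 → t; lat ⌊0.21814/0.0416667⌋ = 5 → f.
Extended square (30″×15″, digits 0–9): lon ⌊0.06866/0.00833333⌋ = 8; lat ⌊0.00980/0.00416667⌋ = 2.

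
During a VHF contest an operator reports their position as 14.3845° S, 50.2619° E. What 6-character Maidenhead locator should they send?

Add 180° to longitude and 90° to latitude: 230.2619, 75.6155.
Field (20°×10°, letters A–R): lon ⌊230.2619/20⌋ = 11 → L; lat ⌊75.6155/10⌋ = 7 → H.
Square (2°×1°, digits 0–9): lon ⌊10.2619/2⌋ = 5; lat ⌊5.6155/1⌋ = 5.
Subsquare (5′×2.5′, letters a–x): lon ⌊0.2619/0.0833333⌋ = 3 → d; lat ⌊0.6155/0.0416667⌋ = 14 → o.

LH55do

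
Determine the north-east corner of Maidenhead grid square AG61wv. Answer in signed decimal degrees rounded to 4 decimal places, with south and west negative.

-28.0833, -166.0833

Field A=0, G=6: +0·20° lon, +6·10° lat → SW at lon -180°, lat -30°.
Square 6, 1: +6·2° lon, +1·1° lat → SW at lon -168°, lat -29°.
Subsquare w=22, v=21: +22·0.0833333° lon, +21·0.0416667° lat → SW at lon -166.167°, lat -28.125°.
Cell spans 0.0833333° lon × 0.0416667° lat. NE corner is SW corner plus one full cell.
latitude -28.0833, longitude -166.0833.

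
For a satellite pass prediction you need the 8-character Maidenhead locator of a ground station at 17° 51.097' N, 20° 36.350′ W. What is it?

HK97qu74

Add 180° to longitude and 90° to latitude: 159.39417, 107.85162.
Field (20°×10°, letters A–R): 159.39417/20 → 7 → H, 107.85162/10 → 10 → K; chars HK.
Square (2°×1°, digits 0–9): 19.39417/2 → 9, 7.85162/1 → 7; chars 97.
Subsquare (5′×2.5′, letters a–x): 1.39417/0.0833333 → 16 → q, 0.85162/0.0416667 → 20 → u; chars qu.
Extended square (30″×15″, digits 0–9): 0.06083/0.00833333 → 7, 0.01828/0.00416667 → 4; chars 74.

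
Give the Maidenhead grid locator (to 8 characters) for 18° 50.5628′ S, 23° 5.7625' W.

HH81kd87

Shift to the Maidenhead origin (180°W, 90°S): lon 156.90396, lat 71.15729.
Field: lon ⌊156.90396/20⌋ = 7 → H; lat ⌊71.15729/10⌋ = 7 → H.
Square: lon ⌊16.90396/2⌋ = 8; lat ⌊1.15729/1⌋ = 1.
Subsquare: lon ⌊0.90396/0.0833333⌋ = 10 → k; lat ⌊0.15729/0.0416667⌋ = 3 → d.
Extended square: lon ⌊0.07062/0.00833333⌋ = 8; lat ⌊0.03229/0.00416667⌋ = 7.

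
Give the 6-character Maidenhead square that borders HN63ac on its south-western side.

HN53xb

Longitude subsquare a = 0; −1 → -1, wraps to 23 = x, carry into square.
Longitude square 6; −1 → 5.
Latitude subsquare c = 2; −1 → 1 = b.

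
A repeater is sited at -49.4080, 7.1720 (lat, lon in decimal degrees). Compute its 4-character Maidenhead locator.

JE30

Shift to the Maidenhead origin (180°W, 90°S): lon 187.17, lat 40.59.
Field: 187.17/20 → 9 → J, 40.59/10 → 4 → E; chars JE.
Square: 7.17/2 → 3, 0.59/1 → 0; chars 30.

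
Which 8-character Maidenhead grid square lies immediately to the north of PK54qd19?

PK54qe10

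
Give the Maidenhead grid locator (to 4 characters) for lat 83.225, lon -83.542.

ER83

Add 180° to longitude and 90° to latitude: 96.46, 173.22.
Field (20°×10°, letters A–R): 96.46/20 → 4 → E, 173.22/10 → 17 → R; chars ER.
Square (2°×1°, digits 0–9): 16.46/2 → 8, 3.22/1 → 3; chars 83.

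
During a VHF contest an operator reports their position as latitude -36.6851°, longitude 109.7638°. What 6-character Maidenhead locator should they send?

Add 180° to longitude and 90° to latitude: 289.7638, 53.3149.
Field: lon ⌊289.7638/20⌋ = 14 → O; lat ⌊53.3149/10⌋ = 5 → F.
Square: lon ⌊9.7638/2⌋ = 4; lat ⌊3.3149/1⌋ = 3.
Subsquare: lon ⌊1.7638/0.0833333⌋ = 21 → v; lat ⌊0.3149/0.0416667⌋ = 7 → h.

OF43vh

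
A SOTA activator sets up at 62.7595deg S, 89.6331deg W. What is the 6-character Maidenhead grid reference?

Shift to the Maidenhead origin (180°W, 90°S): lon 90.3669, lat 27.2405.
Field: lon ⌊90.3669/20⌋ = 4 → E; lat ⌊27.2405/10⌋ = 2 → C.
Square: lon ⌊10.3669/2⌋ = 5; lat ⌊7.2405/1⌋ = 7.
Subsquare: lon ⌊0.3669/0.0833333⌋ = 4 → e; lat ⌊0.2405/0.0416667⌋ = 5 → f.

EC57ef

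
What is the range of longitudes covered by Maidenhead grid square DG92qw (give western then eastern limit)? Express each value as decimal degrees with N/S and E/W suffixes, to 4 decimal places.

100.6667° W, 100.5833° W

Field D=3, G=6: +3·20° lon, +6·10° lat → SW at lon -120°, lat -30°.
Square 9, 2: +9·2° lon, +2·1° lat → SW at lon -102°, lat -28°.
Subsquare q=16, w=22: +16·0.0833333° lon, +22·0.0416667° lat → SW at lon -100.667°, lat -27.0833°.
Cell spans 0.0833333° lon × 0.0416667° lat.
west 100.6667° W, east 100.5833° W.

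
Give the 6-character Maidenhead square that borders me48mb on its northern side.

ME48mc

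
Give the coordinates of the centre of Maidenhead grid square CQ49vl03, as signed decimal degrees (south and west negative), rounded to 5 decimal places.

Field C=2, Q=16: +2·20° lon, +16·10° lat → SW at lon -140°, lat 70°.
Square 4, 9: +4·2° lon, +9·1° lat → SW at lon -132°, lat 79°.
Subsquare v=21, l=11: +21·0.0833333° lon, +11·0.0416667° lat → SW at lon -130.25°, lat 79.4583°.
Extended square 0, 3: +0·0.00833333° lon, +3·0.00416667° lat → SW at lon -130.25°, lat 79.4708°.
Cell spans 0.00833333° lon × 0.00416667° lat. Centre is SW corner plus half of each.
latitude 79.47292, longitude -130.24583.

79.47292, -130.24583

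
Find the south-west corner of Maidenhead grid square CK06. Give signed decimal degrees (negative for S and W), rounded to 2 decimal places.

16.00, -140.00

Field C=2, K=10: +2·20° lon, +10·10° lat → SW at lon -140°, lat 10°.
Square 0, 6: +0·2° lon, +6·1° lat → SW at lon -140°, lat 16°.
latitude 16.00, longitude -140.00.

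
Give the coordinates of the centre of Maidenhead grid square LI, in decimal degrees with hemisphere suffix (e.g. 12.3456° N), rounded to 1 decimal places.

Field L=11, I=8: +11·20° lon, +8·10° lat → SW at lon 40°, lat -10°.
Cell spans 20° lon × 10° lat. Centre is SW corner plus half of each.
latitude 5.0° S, longitude 50.0° E.

5.0° S, 50.0° E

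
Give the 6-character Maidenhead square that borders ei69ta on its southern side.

Latitude subsquare a = 0; −1 → -1, wraps to 23 = x, carry into square.
Latitude square 9; −1 → 8.
The longitude characters are unchanged.

EI68tx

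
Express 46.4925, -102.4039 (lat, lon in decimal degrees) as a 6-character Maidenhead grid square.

DN86tl

Shift to the Maidenhead origin (180°W, 90°S): lon 77.5961, lat 136.4925.
Field (20°×10°, letters A–R): lon ⌊77.5961/20⌋ = 3 → D; lat ⌊136.4925/10⌋ = 13 → N.
Square (2°×1°, digits 0–9): lon ⌊17.5961/2⌋ = 8; lat ⌊6.4925/1⌋ = 6.
Subsquare (5′×2.5′, letters a–x): lon ⌊1.5961/0.0833333⌋ = 19 → t; lat ⌊0.4925/0.0416667⌋ = 11 → l.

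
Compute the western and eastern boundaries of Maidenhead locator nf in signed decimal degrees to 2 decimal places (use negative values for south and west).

80.00, 100.00

Field N=13, F=5: +13·20° lon, +5·10° lat → SW at lon 80°, lat -40°.
Cell spans 20° lon × 10° lat.
west 80.00, east 100.00.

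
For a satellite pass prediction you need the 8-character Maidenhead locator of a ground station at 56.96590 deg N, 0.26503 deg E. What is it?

JO06dx11

Add 180° to longitude and 90° to latitude: 180.26503, 146.96590.
Field: lon ⌊180.26503/20⌋ = 9 → J; lat ⌊146.96590/10⌋ = 14 → O.
Square: lon ⌊0.26503/2⌋ = 0; lat ⌊6.96590/1⌋ = 6.
Subsquare: lon ⌊0.26503/0.0833333⌋ = 3 → d; lat ⌊0.96590/0.0416667⌋ = 23 → x.
Extended square: lon ⌊0.01503/0.00833333⌋ = 1; lat ⌊0.00757/0.00416667⌋ = 1.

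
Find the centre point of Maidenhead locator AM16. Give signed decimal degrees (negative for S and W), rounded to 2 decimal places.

Field A=0, M=12: +0·20° lon, +12·10° lat → SW at lon -180°, lat 30°.
Square 1, 6: +1·2° lon, +6·1° lat → SW at lon -178°, lat 36°.
Cell spans 2° lon × 1° lat. Centre is SW corner plus half of each.
latitude 36.50, longitude -177.00.

36.50, -177.00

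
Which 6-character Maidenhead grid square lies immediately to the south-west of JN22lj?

JN22ki

Longitude subsquare l = 11; −1 → 10 = k.
Latitude subsquare j = 9; −1 → 8 = i.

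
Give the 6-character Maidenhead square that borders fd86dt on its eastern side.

Longitude subsquare d = 3; +1 → 4 = e.
The latitude characters are unchanged.

FD86et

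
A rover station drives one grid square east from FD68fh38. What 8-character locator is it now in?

FD68fh48

Longitude extended square 3; +1 → 4.
The latitude characters are unchanged.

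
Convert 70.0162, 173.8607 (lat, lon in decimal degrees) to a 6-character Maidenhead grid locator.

Add 180° to longitude and 90° to latitude: 353.8607, 160.0162.
Field: lon ⌊353.8607/20⌋ = 17 → R; lat ⌊160.0162/10⌋ = 16 → Q.
Square: lon ⌊13.8607/2⌋ = 6; lat ⌊0.0162/1⌋ = 0.
Subsquare: lon ⌊1.8607/0.0833333⌋ = 22 → w; lat ⌊0.0162/0.0416667⌋ = 0 → a.

RQ60wa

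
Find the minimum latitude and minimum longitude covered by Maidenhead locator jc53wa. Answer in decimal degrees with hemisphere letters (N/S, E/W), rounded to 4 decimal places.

67.0000° S, 11.8333° E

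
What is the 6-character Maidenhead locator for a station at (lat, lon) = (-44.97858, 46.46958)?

Offset from 180°W / 90°S: lon 226.4696°, lat 45.0214°.
Field (20°×10°, letters A–R): 226.4696/20 → 11 → L, 45.0214/10 → 4 → E; chars LE.
Square (2°×1°, digits 0–9): 6.4696/2 → 3, 5.0214/1 → 5; chars 35.
Subsquare (5′×2.5′, letters a–x): 0.4696/0.0833333 → 5 → f, 0.0214/0.0416667 → 0 → a; chars fa.

LE35fa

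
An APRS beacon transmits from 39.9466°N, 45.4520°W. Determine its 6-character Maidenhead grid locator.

Shift to the Maidenhead origin (180°W, 90°S): lon 134.5480, lat 129.9466.
Field: lon ⌊134.5480/20⌋ = 6 → G; lat ⌊129.9466/10⌋ = 12 → M.
Square: lon ⌊14.5480/2⌋ = 7; lat ⌊9.9466/1⌋ = 9.
Subsquare: lon ⌊0.5480/0.0833333⌋ = 6 → g; lat ⌊0.9466/0.0416667⌋ = 22 → w.

GM79gw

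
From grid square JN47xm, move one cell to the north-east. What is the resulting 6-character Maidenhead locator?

JN57an

Longitude subsquare x = 23; +1 → 24, wraps to 0 = a, carry into square.
Longitude square 4; +1 → 5.
Latitude subsquare m = 12; +1 → 13 = n.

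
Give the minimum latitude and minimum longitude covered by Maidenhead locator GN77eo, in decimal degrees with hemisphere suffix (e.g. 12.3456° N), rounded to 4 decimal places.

Field G=6, N=13: +6·20° lon, +13·10° lat → SW at lon -60°, lat 40°.
Square 7, 7: +7·2° lon, +7·1° lat → SW at lon -46°, lat 47°.
Subsquare e=4, o=14: +4·0.0833333° lon, +14·0.0416667° lat → SW at lon -45.6667°, lat 47.5833°.
latitude 47.5833° N, longitude 45.6667° W.

47.5833° N, 45.6667° W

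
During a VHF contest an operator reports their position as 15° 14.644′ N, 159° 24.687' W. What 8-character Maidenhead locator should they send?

Shift to the Maidenhead origin (180°W, 90°S): lon 20.58855, lat 105.24407.
Field (20°×10°, letters A–R): 20.58855/20 → 1 → B, 105.24407/10 → 10 → K; chars BK.
Square (2°×1°, digits 0–9): 0.58855/2 → 0, 5.24407/1 → 5; chars 05.
Subsquare (5′×2.5′, letters a–x): 0.58855/0.0833333 → 7 → h, 0.24407/0.0416667 → 5 → f; chars hf.
Extended square (30″×15″, digits 0–9): 0.00522/0.00833333 → 0, 0.03573/0.00416667 → 8; chars 08.

BK05hf08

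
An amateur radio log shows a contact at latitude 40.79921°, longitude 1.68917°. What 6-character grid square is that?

JN00ut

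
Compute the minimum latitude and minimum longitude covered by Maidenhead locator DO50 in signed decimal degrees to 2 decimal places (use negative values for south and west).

50.00, -110.00

Field D=3, O=14: +3·20° lon, +14·10° lat → SW at lon -120°, lat 50°.
Square 5, 0: +5·2° lon, +0·1° lat → SW at lon -110°, lat 50°.
latitude 50.00, longitude -110.00.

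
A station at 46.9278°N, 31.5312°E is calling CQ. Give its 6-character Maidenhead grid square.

KN56sw

Offset from 180°W / 90°S: lon 211.5312°, lat 136.9278°.
Field: 211.5312/20 → 10 → K, 136.9278/10 → 13 → N; chars KN.
Square: 11.5312/2 → 5, 6.9278/1 → 6; chars 56.
Subsquare: 1.5312/0.0833333 → 18 → s, 0.9278/0.0416667 → 22 → w; chars sw.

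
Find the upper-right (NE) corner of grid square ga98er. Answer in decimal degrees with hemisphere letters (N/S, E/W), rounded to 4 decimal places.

81.2500° S, 41.5833° W

Field G=6, A=0: +6·20° lon, +0·10° lat → SW at lon -60°, lat -90°.
Square 9, 8: +9·2° lon, +8·1° lat → SW at lon -42°, lat -82°.
Subsquare e=4, r=17: +4·0.0833333° lon, +17·0.0416667° lat → SW at lon -41.6667°, lat -81.2917°.
Cell spans 0.0833333° lon × 0.0416667° lat. NE corner is SW corner plus one full cell.
latitude 81.2500° S, longitude 41.5833° W.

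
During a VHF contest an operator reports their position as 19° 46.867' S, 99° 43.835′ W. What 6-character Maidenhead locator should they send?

EH00df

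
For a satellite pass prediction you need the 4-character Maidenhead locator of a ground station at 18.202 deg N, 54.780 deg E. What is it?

LK78

Shift to the Maidenhead origin (180°W, 90°S): lon 234.78, lat 108.20.
Field (20°×10°, letters A–R): 234.78/20 → 11 → L, 108.20/10 → 10 → K; chars LK.
Square (2°×1°, digits 0–9): 14.78/2 → 7, 8.20/1 → 8; chars 78.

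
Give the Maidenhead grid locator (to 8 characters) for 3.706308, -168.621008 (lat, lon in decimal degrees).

AJ53qq59

Offset from 180°W / 90°S: lon 11.37899°, lat 93.70631°.
Field: lon ⌊11.37899/20⌋ = 0 → A; lat ⌊93.70631/10⌋ = 9 → J.
Square: lon ⌊11.37899/2⌋ = 5; lat ⌊3.70631/1⌋ = 3.
Subsquare: lon ⌊1.37899/0.0833333⌋ = 16 → q; lat ⌊0.70631/0.0416667⌋ = 16 → q.
Extended square: lon ⌊0.04566/0.00833333⌋ = 5; lat ⌊0.03964/0.00416667⌋ = 9.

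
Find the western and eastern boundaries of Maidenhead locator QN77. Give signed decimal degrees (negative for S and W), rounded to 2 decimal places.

Field Q=16, N=13: +16·20° lon, +13·10° lat → SW at lon 140°, lat 40°.
Square 7, 7: +7·2° lon, +7·1° lat → SW at lon 154°, lat 47°.
Cell spans 2° lon × 1° lat.
west 154.00, east 156.00.

154.00, 156.00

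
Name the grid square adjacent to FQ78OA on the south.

Latitude subsquare a = 0; −1 → -1, wraps to 23 = x, carry into square.
Latitude square 8; −1 → 7.
The longitude characters are unchanged.

FQ77ox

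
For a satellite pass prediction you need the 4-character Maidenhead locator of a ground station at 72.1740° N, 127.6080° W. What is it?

Offset from 180°W / 90°S: lon 52.39°, lat 162.17°.
Field: lon ⌊52.39/20⌋ = 2 → C; lat ⌊162.17/10⌋ = 16 → Q.
Square: lon ⌊12.39/2⌋ = 6; lat ⌊2.17/1⌋ = 2.

CQ62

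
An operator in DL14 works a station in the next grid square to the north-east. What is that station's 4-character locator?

Longitude square 1; +1 → 2.
Latitude square 4; +1 → 5.

DL25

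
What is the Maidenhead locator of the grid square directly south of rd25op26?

Latitude extended square 6; −1 → 5.
The longitude characters are unchanged.

RD25op25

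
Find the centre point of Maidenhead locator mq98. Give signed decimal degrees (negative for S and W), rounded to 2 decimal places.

78.50, 79.00

Field M=12, Q=16: +12·20° lon, +16·10° lat → SW at lon 60°, lat 70°.
Square 9, 8: +9·2° lon, +8·1° lat → SW at lon 78°, lat 78°.
Cell spans 2° lon × 1° lat. Centre is SW corner plus half of each.
latitude 78.50, longitude 79.00.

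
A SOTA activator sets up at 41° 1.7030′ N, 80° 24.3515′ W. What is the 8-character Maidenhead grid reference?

EN91ta16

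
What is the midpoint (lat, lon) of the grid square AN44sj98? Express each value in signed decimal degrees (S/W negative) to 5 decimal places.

Field A=0, N=13: +0·20° lon, +13·10° lat → SW at lon -180°, lat 40°.
Square 4, 4: +4·2° lon, +4·1° lat → SW at lon -172°, lat 44°.
Subsquare s=18, j=9: +18·0.0833333° lon, +9·0.0416667° lat → SW at lon -170.5°, lat 44.375°.
Extended square 9, 8: +9·0.00833333° lon, +8·0.00416667° lat → SW at lon -170.425°, lat 44.4083°.
Cell spans 0.00833333° lon × 0.00416667° lat. Centre is SW corner plus half of each.
latitude 44.41042, longitude -170.42083.

44.41042, -170.42083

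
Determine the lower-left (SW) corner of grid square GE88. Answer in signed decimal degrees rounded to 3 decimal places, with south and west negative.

-42.000, -44.000

Field G=6, E=4: +6·20° lon, +4·10° lat → SW at lon -60°, lat -50°.
Square 8, 8: +8·2° lon, +8·1° lat → SW at lon -44°, lat -42°.
latitude -42.000, longitude -44.000.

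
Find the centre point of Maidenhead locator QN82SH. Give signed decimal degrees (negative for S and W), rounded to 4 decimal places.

42.3125, 157.5417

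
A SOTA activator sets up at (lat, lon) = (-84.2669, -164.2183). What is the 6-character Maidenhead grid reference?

AA75vr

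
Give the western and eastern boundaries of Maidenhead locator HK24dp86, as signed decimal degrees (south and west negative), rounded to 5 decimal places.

-35.68333, -35.67500

Field H=7, K=10: +7·20° lon, +10·10° lat → SW at lon -40°, lat 10°.
Square 2, 4: +2·2° lon, +4·1° lat → SW at lon -36°, lat 14°.
Subsquare d=3, p=15: +3·0.0833333° lon, +15·0.0416667° lat → SW at lon -35.75°, lat 14.625°.
Extended square 8, 6: +8·0.00833333° lon, +6·0.00416667° lat → SW at lon -35.6833°, lat 14.65°.
Cell spans 0.00833333° lon × 0.00416667° lat.
west -35.68333, east -35.67500.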